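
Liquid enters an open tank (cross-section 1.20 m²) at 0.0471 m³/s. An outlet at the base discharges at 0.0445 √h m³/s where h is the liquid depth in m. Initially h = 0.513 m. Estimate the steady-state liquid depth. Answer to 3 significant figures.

1.12 m

Level balance: A dh/dt = 0.0471 − 0.0445 √h. Setting dh/dt = 0:
Q_in = 0.0445 √h_ss ⇒ √h_ss = 0.0471/0.0445 = 1.0584.
h_ss = 1.0584² = 1.1203 m. (Since h₀ = 0.513 m < h_ss, the level will rise toward this value.)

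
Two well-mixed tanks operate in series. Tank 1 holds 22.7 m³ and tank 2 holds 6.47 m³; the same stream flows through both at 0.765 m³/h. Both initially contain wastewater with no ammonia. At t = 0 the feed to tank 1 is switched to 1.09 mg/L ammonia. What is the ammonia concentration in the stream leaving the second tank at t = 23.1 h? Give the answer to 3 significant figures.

0.418 mg/L

Time constants: τᵢ = Vᵢ/Q for each well-mixed tank.
τ₁ = 22.7/0.765 = 29.673 h; τ₂ = 6.47/0.765 = 8.4575 h.
Solving the cascade with C₁(0)=C₂(0)=0 gives C₂(t) = C_in[1 − (τ₁ e^(−t/τ₁) − τ₂ e^(−t/τ₂))/(τ₁ − τ₂)].
At t = 23.1: e^(−t/τ₁) = 0.45910, e^(−t/τ₂) = 0.065135.
C₂ = 1.09·[1 − (29.673·0.45910 − 8.4575·0.065135)/(21.216)] = 1.09·0.38384 = 0.41839 mg/L.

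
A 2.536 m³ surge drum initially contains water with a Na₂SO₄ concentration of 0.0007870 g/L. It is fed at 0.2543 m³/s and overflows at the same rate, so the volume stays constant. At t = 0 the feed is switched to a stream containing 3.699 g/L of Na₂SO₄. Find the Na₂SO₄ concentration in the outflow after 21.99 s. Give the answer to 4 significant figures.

3.291 g/L

Mass balance on the solute (V constant): V dC/dt = Q(C_in − C).
So dC/dt = (C_in − C)/τ with τ = V/Q = 2.536/0.2543 = 9.97247 s.
This is linear first-order; C(t) = C_in + (C₀ − C_in) e^(−t/τ).
C(21.99) = 3.699 + (0.0007870 − 3.699)·e^(−21.99/9.97247) = 3.699 + (-3.69821)·0.110243 = 3.29130 g/L.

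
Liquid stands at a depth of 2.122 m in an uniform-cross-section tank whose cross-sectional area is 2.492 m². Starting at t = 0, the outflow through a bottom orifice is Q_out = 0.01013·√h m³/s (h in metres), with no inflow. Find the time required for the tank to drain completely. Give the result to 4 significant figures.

Unsteady balance on liquid volume: A dh/dt = −0.01013 √h.
∫ h^(−1/2) dh = −(0.01013/A) ∫ dt, giving 2√h = 2√h₀ − (0.01013/A) t.
Tank is empty when √h = 0: t_empty = 2A√h₀/0.01013.
t_empty = 2·2.492·√2.122/0.01013 = 4.98400·1.45671/0.01013 = 716.706 s.

716.7 s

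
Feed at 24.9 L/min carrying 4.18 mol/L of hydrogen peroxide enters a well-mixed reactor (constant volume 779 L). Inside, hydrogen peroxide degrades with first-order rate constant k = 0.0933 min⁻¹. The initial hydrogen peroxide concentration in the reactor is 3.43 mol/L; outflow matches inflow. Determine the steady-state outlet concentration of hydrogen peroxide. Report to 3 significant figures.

Species balance: V dC/dt = Q C_in − Q C − k V C.
Steady state (dC/dt = 0): C_ss = Q C_in/(Q + kV) = C_in/(1 + kV/Q).
C_ss = 24.9·4.18/(24.9 + 0.0933·779) = 104.08/97.581 = 1.0666 mol/L.

1.07 mol/L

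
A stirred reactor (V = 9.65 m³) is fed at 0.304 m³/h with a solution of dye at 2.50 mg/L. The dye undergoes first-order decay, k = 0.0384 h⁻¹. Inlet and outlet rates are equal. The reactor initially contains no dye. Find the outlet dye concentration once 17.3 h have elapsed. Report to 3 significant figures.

Species balance: V dC/dt = Q C_in − Q C − k V C.
This is linear with rate a = Q/V + k = 0.069903 h⁻¹.
C_ss = Q C_in/(Q + kV) = 1.1267 mg/L; C(t) = C_ss + (C₀ − C_ss) e^(−a t).
C(17.3) = 1.1267 + (-1.1267)·e^(−0.069903·17.3) = 1.1267 + (-1.1267)·0.29840 = 0.79046 mg/L.

0.790 mg/L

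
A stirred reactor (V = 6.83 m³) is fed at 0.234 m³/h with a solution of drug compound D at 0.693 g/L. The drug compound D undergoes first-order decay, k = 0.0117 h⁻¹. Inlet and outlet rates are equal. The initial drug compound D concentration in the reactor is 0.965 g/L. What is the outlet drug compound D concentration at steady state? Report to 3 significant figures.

Species balance: V dC/dt = Q C_in − Q C − k V C.
Steady state (dC/dt = 0): C_ss = Q C_in/(Q + kV) = C_in/(1 + kV/Q).
C_ss = 0.234·0.693/(0.234 + 0.0117·6.83) = 0.16216/0.31391 = 0.51659 g/L.

0.517 g/L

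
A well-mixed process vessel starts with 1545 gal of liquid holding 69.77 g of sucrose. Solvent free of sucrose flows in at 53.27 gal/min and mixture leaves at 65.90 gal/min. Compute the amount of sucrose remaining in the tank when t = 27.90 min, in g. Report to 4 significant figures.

Let m(t) be the amount of sucrose. Volume: V(t) = V₀ + (Q_in − Q_out) t = 1545 − 12.6300 t; V(27.90) = 1192.62 gal.
Solute balance: dm/dt = 0 − Q_out C = −Q_out m/V(t).
dm/m = −Q_out dt/(V₀ − 12.6300 t); integrating gives ln(m/m₀) = −(Q_out/(Q_in−Q_out)) ln(V/V₀).
m = m₀ (V₀/V)^(Q_out/(Q_in−Q_out)) = 69.77 × (1545/1192.62)^(-5.21774) = 18.0744 g.

18.07 g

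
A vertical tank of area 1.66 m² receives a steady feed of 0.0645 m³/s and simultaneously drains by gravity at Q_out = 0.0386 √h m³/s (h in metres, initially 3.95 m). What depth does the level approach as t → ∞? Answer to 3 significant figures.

2.79 m

Level balance: A dh/dt = 0.0645 − 0.0386 √h. Setting dh/dt = 0:
Q_in = 0.0386 √h_ss ⇒ √h_ss = 0.0645/0.0386 = 1.6710.
h_ss = 1.6710² = 2.7922 m. (Since h₀ = 3.95 m > h_ss, the level will fall toward this value.)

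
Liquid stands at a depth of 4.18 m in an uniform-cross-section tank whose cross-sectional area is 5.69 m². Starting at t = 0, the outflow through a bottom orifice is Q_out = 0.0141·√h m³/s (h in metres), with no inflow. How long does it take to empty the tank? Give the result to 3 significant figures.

A dh/dt = −Q_out = −0.0141 √h.
∫ h^(−1/2) dh = −(0.0141/A) ∫ dt, giving 2√h = 2√h₀ − (0.0141/A) t.
Tank is empty when √h = 0: t_empty = 2A√h₀/0.0141.
t_empty = 2·5.69·√4.18/0.0141 = 11.380·2.0445/0.0141 = 1650.1 s.

1650 s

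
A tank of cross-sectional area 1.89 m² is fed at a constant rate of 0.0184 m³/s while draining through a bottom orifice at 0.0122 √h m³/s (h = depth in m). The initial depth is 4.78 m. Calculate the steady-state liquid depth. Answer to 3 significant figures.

2.27 m

Accumulation of liquid (constant cross-section A): A dh/dt = Q_in − 0.0122 √h. At steady state dh/dt = 0:
Q_in = 0.0122 √h_ss ⇒ √h_ss = 0.0184/0.0122 = 1.5082.
h_ss = 1.5082² = 2.2747 m. (Since h₀ = 4.78 m > h_ss, the level will fall toward this value.)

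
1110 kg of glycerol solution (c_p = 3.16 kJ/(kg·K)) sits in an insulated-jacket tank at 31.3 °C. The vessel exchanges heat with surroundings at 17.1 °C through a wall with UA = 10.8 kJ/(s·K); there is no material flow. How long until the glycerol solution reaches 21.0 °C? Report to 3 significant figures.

Lumped-capacitance energy balance: M c_p dT/dt = UA(T_amb − T).
τ = M c_p/UA = 324.78 s; T_ss = T_amb = 17.100 °C.
T(t) = T_ss + (T₀ − T_ss)e^(−t/τ); set T = 21.0:
t = −τ ln[(T − T_ss)/(T₀ − T_ss)] = −324.78 · ln(0.27465) = 419.70 s.

420 s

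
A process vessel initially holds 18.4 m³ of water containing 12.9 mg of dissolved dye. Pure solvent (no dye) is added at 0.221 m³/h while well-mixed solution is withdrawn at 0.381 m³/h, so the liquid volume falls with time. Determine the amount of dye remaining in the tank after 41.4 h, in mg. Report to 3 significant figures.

Let m(t) be the amount of dye. Volume: V(t) = V₀ + (Q_in − Q_out) t = 18.4 − 0.16000 t; V(41.4) = 11.776 m³.
Species balance (pure solvent in): dm/dt = −Q_out · m/V(t).
Separate: dm/m = −Q_out dt/V(t) ⇒ ln(m/m₀) = −(Q_out/(Q_in−Q_out)) ln(V/V₀).
m = m₀ (V₀/V)^(Q_out/(Q_in−Q_out)) = 12.9 × (18.4/11.776)^(-2.3813) = 4.4571 mg.

4.46 mg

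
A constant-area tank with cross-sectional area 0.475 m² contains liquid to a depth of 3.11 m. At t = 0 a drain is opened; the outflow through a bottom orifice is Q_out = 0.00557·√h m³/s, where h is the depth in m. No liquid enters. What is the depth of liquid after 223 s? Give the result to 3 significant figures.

With no inflow, A dh/dt = −0.00557 √h.
This is separable: 2 d(√h)/dt = −0.00557/A, so √h = √h₀ − (0.00557/(2A)) t.
√h = √3.11 − 0.00557·223/(2·0.475) = 1.7635 − 1.3075 = 0.45603.
h = 0.45603² = 0.20797 m.

0.208 m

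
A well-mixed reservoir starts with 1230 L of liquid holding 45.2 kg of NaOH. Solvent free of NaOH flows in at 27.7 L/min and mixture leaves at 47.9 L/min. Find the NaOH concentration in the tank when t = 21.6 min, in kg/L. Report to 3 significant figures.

0.0202 kg/L

Let m(t) be the amount of NaOH. Volume: V(t) = V₀ + (Q_in − Q_out) t = 1230 − 20.200 t; V(21.6) = 793.68 L.
Species balance (pure solvent in): dm/dt = −Q_out · m/V(t).
dm/m = −Q_out dt/(V₀ − 20.200 t); integrating gives ln(m/m₀) = −(Q_out/(Q_in−Q_out)) ln(V/V₀).
m = m₀ (V₀/V)^(Q_out/(Q_in−Q_out)) = 45.2 × (1230/793.68)^(-2.3713) = 15.995 kg.
C = m/V = 15.995/793.68 = 0.020153 kg/L.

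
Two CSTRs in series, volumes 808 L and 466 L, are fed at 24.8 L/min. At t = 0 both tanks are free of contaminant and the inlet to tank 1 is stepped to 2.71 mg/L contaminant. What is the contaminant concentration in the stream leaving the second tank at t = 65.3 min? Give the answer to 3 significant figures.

Species balance on tank i: dCᵢ/dt = (Cᵢ₋₁ − Cᵢ)/τᵢ with τᵢ = Vᵢ/Q.
τ₁ = 808/24.8 = 32.581 min; τ₂ = 466/24.8 = 18.790 min.
Solving the cascade with C₁(0)=C₂(0)=0 gives C₂(t) = C_in[1 − (τ₁ e^(−t/τ₁) − τ₂ e^(−t/τ₂))/(τ₁ − τ₂)].
At t = 65.3: e^(−t/τ₁) = 0.13476, e^(−t/τ₂) = 0.030956.
C₂ = 2.71·[1 − (32.581·0.13476 − 18.790·0.030956)/(13.790)] = 2.71·0.72380 = 1.9615 mg/L.

1.96 mg/L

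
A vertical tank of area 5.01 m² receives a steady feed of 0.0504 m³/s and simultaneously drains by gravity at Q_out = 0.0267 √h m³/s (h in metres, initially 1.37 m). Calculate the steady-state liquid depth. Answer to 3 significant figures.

3.56 m

A dh/dt = Q_in − 0.0267 √h. Steady state requires inflow = outflow:
Q_in = 0.0267 √h_ss ⇒ √h_ss = 0.0504/0.0267 = 1.8876.
h_ss = 1.8876² = 3.5632 m. (Since h₀ = 1.37 m < h_ss, the level will rise toward this value.)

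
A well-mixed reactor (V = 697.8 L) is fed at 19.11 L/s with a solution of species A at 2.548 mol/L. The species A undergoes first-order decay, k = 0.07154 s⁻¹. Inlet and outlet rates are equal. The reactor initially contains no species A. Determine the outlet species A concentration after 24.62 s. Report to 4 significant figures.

V dC/dt = Q(C_in − C) − k V C.
This is linear with rate a = Q/V + k = 0.0989261 s⁻¹.
C_ss = Q C_in/(Q + kV) = 0.705372 mol/L; C(t) = C_ss + (C₀ − C_ss) e^(−a t).
C(24.62) = 0.705372 + (-0.705372)·e^(−0.0989261·24.62) = 0.705372 + (-0.705372)·0.0875487 = 0.643618 mol/L.

0.6436 mol/L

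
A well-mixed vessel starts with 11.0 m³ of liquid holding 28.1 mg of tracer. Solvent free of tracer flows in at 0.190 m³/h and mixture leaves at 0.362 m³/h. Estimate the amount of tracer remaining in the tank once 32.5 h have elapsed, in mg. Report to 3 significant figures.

Let m(t) be the amount of tracer. Volume: V(t) = V₀ + (Q_in − Q_out) t = 11.0 − 0.17200 t; V(32.5) = 5.4100 m³.
Solute balance: dm/dt = 0 − Q_out C = −Q_out m/V(t).
dm/m = −Q_out dt/(V₀ − 0.17200 t); integrating gives ln(m/m₀) = −(Q_out/(Q_in−Q_out)) ln(V/V₀).
m = m₀ (V₀/V)^(Q_out/(Q_in−Q_out)) = 28.1 × (11.0/5.4100)^(-2.1047) = 6.3105 mg.

6.31 mg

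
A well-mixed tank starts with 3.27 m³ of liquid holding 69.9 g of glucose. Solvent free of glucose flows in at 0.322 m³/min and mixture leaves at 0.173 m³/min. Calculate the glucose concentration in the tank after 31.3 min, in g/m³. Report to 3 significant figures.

3.15 g/m³

Let m(t) be the amount of glucose. Volume: V(t) = V₀ + (Q_in − Q_out) t = 3.27 + 0.14900 t; V(31.3) = 7.9337 m³.
Solute balance: dm/dt = 0 − Q_out C = −Q_out m/V(t).
Separate: dm/m = −Q_out dt/V(t) ⇒ ln(m/m₀) = −(Q_out/(Q_in−Q_out)) ln(V/V₀).
m = m₀ (V₀/V)^(Q_out/(Q_in−Q_out)) = 69.9 × (3.27/7.9337)^(1.1611) = 24.977 g.
C = m/V = 24.977/7.9337 = 3.1483 g/m³.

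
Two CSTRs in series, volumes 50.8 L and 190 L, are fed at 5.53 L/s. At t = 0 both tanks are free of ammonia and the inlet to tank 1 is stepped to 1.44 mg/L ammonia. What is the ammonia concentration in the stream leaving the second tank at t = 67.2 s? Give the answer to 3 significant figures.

1.16 mg/L

Time constants: τᵢ = Vᵢ/Q for each well-mixed tank.
τ₁ = 50.8/5.53 = 9.1863 s; τ₂ = 190/5.53 = 34.358 s.
Tank 1: C₁ = C_in(1 − e^(−t/τ₁)). Tank 2 (τ₁ ≠ τ₂): C₂ = C_in[1 − (τ₁ e^(−t/τ₁) − τ₂ e^(−t/τ₂))/(τ₁ − τ₂)].
At t = 67.2: e^(−t/τ₁) = 0.00066530, e^(−t/τ₂) = 0.14144.
C₂ = 1.44·[1 − (9.1863·0.00066530 − 34.358·0.14144)/(-25.172)] = 1.44·0.80718 = 1.1623 mg/L.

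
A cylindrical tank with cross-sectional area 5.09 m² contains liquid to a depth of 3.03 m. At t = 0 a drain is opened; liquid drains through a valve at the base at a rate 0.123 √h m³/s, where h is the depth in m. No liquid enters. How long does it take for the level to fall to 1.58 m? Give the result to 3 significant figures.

Volume balance on the tank: A dh/dt = −0.123 √h.
This is separable: 2 d(√h)/dt = −0.123/A, so √h = √h₀ − (0.123/(2A)) t.
t = 2A(√h₀ − √h)/0.123 = 2·5.09·(√3.03 − √1.58)/0.123
  = 10.180 × (1.7407 − 1.2570) / 0.123 = 40.034 s.

40.0 s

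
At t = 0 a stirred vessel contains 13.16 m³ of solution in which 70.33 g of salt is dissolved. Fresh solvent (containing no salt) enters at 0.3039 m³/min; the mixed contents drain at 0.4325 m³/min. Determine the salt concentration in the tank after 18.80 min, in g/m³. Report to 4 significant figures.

Let m(t) be the amount of salt. Volume: V(t) = V₀ + (Q_in − Q_out) t = 13.16 − 0.128600 t; V(18.80) = 10.7423 m³.
Species balance (pure solvent in): dm/dt = −Q_out · m/V(t).
Separate: dm/m = −Q_out dt/V(t) ⇒ ln(m/m₀) = −(Q_out/(Q_in−Q_out)) ln(V/V₀).
m = m₀ (V₀/V)^(Q_out/(Q_in−Q_out)) = 70.33 × (13.16/10.7423)^(-3.36314) = 35.5348 g.
C = m/V = 35.5348/10.7423 = 3.30792 g/m³.

3.308 g/m³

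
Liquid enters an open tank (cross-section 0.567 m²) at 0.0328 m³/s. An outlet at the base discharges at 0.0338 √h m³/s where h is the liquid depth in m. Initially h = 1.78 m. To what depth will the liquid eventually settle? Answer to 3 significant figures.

0.942 m

Level balance: A dh/dt = 0.0328 − 0.0338 √h. Setting dh/dt = 0:
Q_in = 0.0338 √h_ss ⇒ √h_ss = 0.0328/0.0338 = 0.97041.
h_ss = 0.97041² = 0.94170 m. (Since h₀ = 1.78 m > h_ss, the level will fall toward this value.)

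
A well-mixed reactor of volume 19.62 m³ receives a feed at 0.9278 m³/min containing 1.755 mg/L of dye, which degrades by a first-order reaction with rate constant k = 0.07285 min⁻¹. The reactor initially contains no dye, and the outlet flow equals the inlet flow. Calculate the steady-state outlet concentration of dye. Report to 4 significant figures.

Species balance: V dC/dt = Q C_in − Q C − k V C.
At steady state: 0 = Q C_in − (Q + kV) C_ss, so C_ss = Q C_in/(Q + kV).
C_ss = 0.9278·1.755/(0.9278 + 0.07285·19.62) = 1.62829/2.35712 = 0.690797 mg/L.

0.6908 mg/L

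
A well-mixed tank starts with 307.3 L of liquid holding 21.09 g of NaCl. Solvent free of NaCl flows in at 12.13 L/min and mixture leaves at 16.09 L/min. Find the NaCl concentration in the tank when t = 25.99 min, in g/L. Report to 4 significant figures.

Let m(t) be the amount of NaCl. Volume: V(t) = V₀ + (Q_in − Q_out) t = 307.3 − 3.96000 t; V(25.99) = 204.380 L.
Solute balance: dm/dt = 0 − Q_out C = −Q_out m/V(t).
Separate: dm/m = −Q_out dt/V(t) ⇒ ln(m/m₀) = −(Q_out/(Q_in−Q_out)) ln(V/V₀).
m = m₀ (V₀/V)^(Q_out/(Q_in−Q_out)) = 21.09 × (307.3/204.380)^(-4.06313) = 4.02156 g.
C = m/V = 4.02156/204.380 = 0.0196769 g/L.

0.01968 g/L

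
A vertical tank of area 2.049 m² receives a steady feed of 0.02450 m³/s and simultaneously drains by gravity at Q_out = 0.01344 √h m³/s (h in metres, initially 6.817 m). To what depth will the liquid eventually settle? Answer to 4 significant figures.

A dh/dt = Q_in − 0.01344 √h. Steady state requires inflow = outflow:
Q_in = 0.01344 √h_ss ⇒ √h_ss = 0.02450/0.01344 = 1.82292.
h_ss = 1.82292² = 3.32303 m. (Since h₀ = 6.817 m > h_ss, the level will fall toward this value.)

3.323 m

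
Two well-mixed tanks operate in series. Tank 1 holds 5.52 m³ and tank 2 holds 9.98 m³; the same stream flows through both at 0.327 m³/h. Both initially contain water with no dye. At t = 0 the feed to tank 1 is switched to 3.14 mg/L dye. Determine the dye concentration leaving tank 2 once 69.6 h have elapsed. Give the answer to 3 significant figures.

2.48 mg/L

Each tank obeys Vᵢ dCᵢ/dt = Q(Cᵢ₋₁ − Cᵢ), so τᵢ = Vᵢ/Q.
τ₁ = 5.52/0.327 = 16.881 h; τ₂ = 9.98/0.327 = 30.520 h.
Tank 1: C₁ = C_in(1 − e^(−t/τ₁)). Tank 2 (τ₁ ≠ τ₂): C₂ = C_in[1 − (τ₁ e^(−t/τ₁) − τ₂ e^(−t/τ₂))/(τ₁ − τ₂)].
At t = 69.6: e^(−t/τ₁) = 0.016195, e^(−t/τ₂) = 0.10224.
C₂ = 3.14·[1 − (16.881·0.016195 − 30.520·0.10224)/(-13.639)] = 3.14·0.79128 = 2.4846 mg/L.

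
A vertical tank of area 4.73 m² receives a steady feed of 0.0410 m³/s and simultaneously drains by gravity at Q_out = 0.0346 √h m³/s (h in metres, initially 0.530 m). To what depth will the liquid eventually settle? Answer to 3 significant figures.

Level balance: A dh/dt = 0.0410 − 0.0346 √h. Setting dh/dt = 0:
Q_in = 0.0346 √h_ss ⇒ √h_ss = 0.0410/0.0346 = 1.1850.
h_ss = 1.1850² = 1.4042 m. (Since h₀ = 0.530 m < h_ss, the level will rise toward this value.)

1.40 m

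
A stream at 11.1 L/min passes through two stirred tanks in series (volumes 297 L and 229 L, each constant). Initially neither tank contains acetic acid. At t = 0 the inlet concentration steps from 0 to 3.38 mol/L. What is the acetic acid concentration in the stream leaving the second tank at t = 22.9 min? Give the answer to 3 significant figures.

0.858 mol/L

Species balance on tank i: dCᵢ/dt = (Cᵢ₋₁ − Cᵢ)/τᵢ with τᵢ = Vᵢ/Q.
τ₁ = 297/11.1 = 26.757 min; τ₂ = 229/11.1 = 20.631 min.
Solving the cascade with C₁(0)=C₂(0)=0 gives C₂(t) = C_in[1 − (τ₁ e^(−t/τ₁) − τ₂ e^(−t/τ₂))/(τ₁ − τ₂)].
At t = 22.9: e^(−t/τ₁) = 0.42492, e^(−t/τ₂) = 0.32956.
C₂ = 3.38·[1 − (26.757·0.42492 − 20.631·0.32956)/(6.1261)] = 3.38·0.25395 = 0.85834 mol/L.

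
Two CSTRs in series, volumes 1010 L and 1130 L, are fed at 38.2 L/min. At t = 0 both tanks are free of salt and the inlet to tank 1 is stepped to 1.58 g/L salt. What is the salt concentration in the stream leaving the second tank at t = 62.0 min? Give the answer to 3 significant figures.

1.03 g/L

Species balance on tank i: dCᵢ/dt = (Cᵢ₋₁ − Cᵢ)/τᵢ with τᵢ = Vᵢ/Q.
τ₁ = 1010/38.2 = 26.440 min; τ₂ = 1130/38.2 = 29.581 min.
Solving the cascade with C₁(0)=C₂(0)=0 gives C₂(t) = C_in[1 − (τ₁ e^(−t/τ₁) − τ₂ e^(−t/τ₂))/(τ₁ − τ₂)].
At t = 62.0: e^(−t/τ₁) = 0.095852, e^(−t/τ₂) = 0.12296.
C₂ = 1.58·[1 − (26.440·0.095852 − 29.581·0.12296)/(-3.1414)] = 1.58·0.64892 = 1.0253 g/L.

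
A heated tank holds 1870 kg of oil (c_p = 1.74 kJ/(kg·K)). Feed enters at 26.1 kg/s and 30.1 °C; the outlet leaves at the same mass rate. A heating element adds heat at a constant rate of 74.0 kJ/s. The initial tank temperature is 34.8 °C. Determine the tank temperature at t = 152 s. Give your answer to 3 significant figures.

First-law balance (no shaft work): M c_p dT/dt = ṁ c_p (T_in − T) + 74.0.
τ = M/ṁ = 71.648 s; T_ss = T_in + Q̇/(ṁ c_p) = 30.1 + 74.0/(26.1·1.74) = 31.729 °C.
T approaches T_ss exponentially: T(t) = T_ss + (T₀ − T_ss) e^(−t/τ).
T(152) = 31.729 + (3.0705)·e^(−152/71.648) = 31.729 + (3.0705)·0.11985 = 32.097 °C.

32.1 °C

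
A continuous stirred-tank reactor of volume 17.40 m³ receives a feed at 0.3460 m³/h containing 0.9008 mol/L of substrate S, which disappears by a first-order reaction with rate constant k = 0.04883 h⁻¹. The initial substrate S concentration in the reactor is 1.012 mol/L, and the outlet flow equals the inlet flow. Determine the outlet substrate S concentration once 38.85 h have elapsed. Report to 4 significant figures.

0.3127 mol/L

V dC/dt = Q(C_in − C) − k V C.
This is linear with rate a = Q/V + k = 0.0687151 h⁻¹.
C_ss = Q C_in/(Q + kV) = 0.260677 mol/L; C(t) = C_ss + (C₀ − C_ss) e^(−a t).
C(38.85) = 0.260677 + (0.751323)·e^(−0.0687151·38.85) = 0.260677 + (0.751323)·0.0692813 = 0.312730 mol/L.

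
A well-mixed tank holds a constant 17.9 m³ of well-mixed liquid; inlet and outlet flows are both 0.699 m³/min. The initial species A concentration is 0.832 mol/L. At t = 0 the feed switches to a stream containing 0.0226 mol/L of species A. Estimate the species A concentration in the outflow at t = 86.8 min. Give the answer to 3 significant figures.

Species balance on the tank: V dC/dt = Q(C_in − C).
Time constant τ = V/Q = 17.9/0.699 = 25.608 min.
This is linear first-order; C(t) = C_in + (C₀ − C_in) e^(−t/τ).
C(86.8) = 0.0226 + (0.832 − 0.0226)·e^(−86.8/25.608) = 0.0226 + (0.80940)·0.033723 = 0.049896 mol/L.

0.0499 mol/L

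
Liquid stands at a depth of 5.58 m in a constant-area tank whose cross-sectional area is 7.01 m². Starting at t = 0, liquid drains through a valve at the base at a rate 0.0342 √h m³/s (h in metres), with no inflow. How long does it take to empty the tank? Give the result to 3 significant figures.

A dh/dt = −Q_out = −0.0342 √h.
Separate and integrate: 2(√h − √h₀) = −(0.0342/A) t.
Set h = 0: 2√h₀ = (0.0342/A) t_empty ⇒ t_empty = 2A√h₀/0.0342.
t_empty = 2·7.01·√5.58/0.0342 = 14.020·2.3622/0.0342 = 968.36 s.

968 s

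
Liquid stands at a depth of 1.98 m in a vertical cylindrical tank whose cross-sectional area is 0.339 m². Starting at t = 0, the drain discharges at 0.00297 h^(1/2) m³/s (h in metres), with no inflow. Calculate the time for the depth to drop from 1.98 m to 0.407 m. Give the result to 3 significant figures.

Accumulation of liquid (constant cross-section A): A dh/dt = −0.00297 √h.
This is separable: 2 d(√h)/dt = −0.00297/A, so √h = √h₀ − (0.00297/(2A)) t.
t = 2A(√h₀ − √h)/0.00297 = 2·0.339·(√1.98 − √0.407)/0.00297
  = 0.67800 × (1.4071 − 0.63797) / 0.00297 = 175.59 s.

176 s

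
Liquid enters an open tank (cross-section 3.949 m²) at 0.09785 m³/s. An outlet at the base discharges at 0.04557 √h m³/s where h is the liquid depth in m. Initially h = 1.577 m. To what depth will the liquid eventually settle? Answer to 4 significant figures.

4.611 m

A dh/dt = Q_in − 0.04557 √h. Steady state requires inflow = outflow:
Q_in = 0.04557 √h_ss ⇒ √h_ss = 0.09785/0.04557 = 2.14725.
h_ss = 2.14725² = 4.61067 m. (Since h₀ = 1.577 m < h_ss, the level will rise toward this value.)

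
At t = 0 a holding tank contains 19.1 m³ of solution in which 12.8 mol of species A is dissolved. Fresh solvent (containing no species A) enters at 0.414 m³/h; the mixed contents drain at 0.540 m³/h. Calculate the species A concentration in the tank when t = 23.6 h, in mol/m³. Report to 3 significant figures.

Let m(t) be the amount of species A. Volume: V(t) = V₀ + (Q_in − Q_out) t = 19.1 − 0.12600 t; V(23.6) = 16.126 m³.
Species balance (pure solvent in): dm/dt = −Q_out · m/V(t).
Separate: dm/m = −Q_out dt/V(t) ⇒ ln(m/m₀) = −(Q_out/(Q_in−Q_out)) ln(V/V₀).
m = m₀ (V₀/V)^(Q_out/(Q_in−Q_out)) = 12.8 × (19.1/16.126)^(-4.2857) = 6.1977 mol.
C = m/V = 6.1977/16.126 = 0.38432 mol/m³.

0.384 mol/m³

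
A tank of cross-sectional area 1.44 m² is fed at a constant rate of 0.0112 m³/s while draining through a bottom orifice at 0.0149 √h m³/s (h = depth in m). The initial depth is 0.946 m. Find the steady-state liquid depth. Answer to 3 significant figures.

A dh/dt = Q_in − 0.0149 √h. Steady state requires inflow = outflow:
Q_in = 0.0149 √h_ss ⇒ √h_ss = 0.0112/0.0149 = 0.75168.
h_ss = 0.75168² = 0.56502 m. (Since h₀ = 0.946 m > h_ss, the level will fall toward this value.)

0.565 m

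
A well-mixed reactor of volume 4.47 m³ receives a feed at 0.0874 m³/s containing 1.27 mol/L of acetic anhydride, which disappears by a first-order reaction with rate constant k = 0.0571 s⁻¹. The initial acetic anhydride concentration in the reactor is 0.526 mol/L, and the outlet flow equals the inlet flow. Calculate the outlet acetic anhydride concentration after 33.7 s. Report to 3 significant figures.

V dC/dt = Q(C_in − C) − k V C.
This is linear with rate a = Q/V + k = 0.076653 s⁻¹.
C_ss = Q C_in/(Q + kV) = 0.32395 mol/L; C(t) = C_ss + (C₀ − C_ss) e^(−a t).
C(33.7) = 0.32395 + (0.20205)·e^(−0.076653·33.7) = 0.32395 + (0.20205)·0.075533 = 0.33921 mol/L.

0.339 mol/L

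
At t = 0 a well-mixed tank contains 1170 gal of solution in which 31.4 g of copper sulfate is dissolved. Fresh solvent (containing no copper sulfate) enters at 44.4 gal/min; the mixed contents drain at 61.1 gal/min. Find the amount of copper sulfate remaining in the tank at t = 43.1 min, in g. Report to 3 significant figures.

0.954 g

Total volume: dV/dt = Q_in − Q_out = -16.700 gal/min, so V(t) = 1170 − 16.700 t and V(43.1) = 450.23 gal.
No copper sulfate enters, so dm/dt = −Q_out · (m/V).
dm/m = −Q_out dt/(V₀ − 16.700 t); integrating gives ln(m/m₀) = −(Q_out/(Q_in−Q_out)) ln(V/V₀).
m = m₀ (V₀/V)^(Q_out/(Q_in−Q_out)) = 31.4 × (1170/450.23)^(-3.6587) = 0.95386 g.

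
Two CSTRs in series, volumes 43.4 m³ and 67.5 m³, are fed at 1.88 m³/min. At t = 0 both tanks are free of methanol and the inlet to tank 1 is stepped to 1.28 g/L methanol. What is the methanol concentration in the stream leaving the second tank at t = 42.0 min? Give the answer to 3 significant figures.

Time constants: τᵢ = Vᵢ/Q for each well-mixed tank.
τ₁ = 43.4/1.88 = 23.085 min; τ₂ = 67.5/1.88 = 35.904 min.
Tank 1: C₁ = C_in(1 − e^(−t/τ₁)). Tank 2 (τ₁ ≠ τ₂): C₂ = C_in[1 − (τ₁ e^(−t/τ₁) − τ₂ e^(−t/τ₂))/(τ₁ − τ₂)].
At t = 42.0: e^(−t/τ₁) = 0.16213, e^(−t/τ₂) = 0.31044.
C₂ = 1.28·[1 − (23.085·0.16213 − 35.904·0.31044)/(-12.819)] = 1.28·0.42249 = 0.54079 g/L.

0.541 g/L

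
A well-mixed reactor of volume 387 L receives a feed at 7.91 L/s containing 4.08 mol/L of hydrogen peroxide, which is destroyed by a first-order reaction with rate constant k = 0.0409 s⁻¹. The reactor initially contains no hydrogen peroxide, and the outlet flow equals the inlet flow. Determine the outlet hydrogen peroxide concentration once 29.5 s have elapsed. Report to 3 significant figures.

1.14 mol/L

Species balance: V dC/dt = Q C_in − Q C − k V C.
dC/dt = (Q/V) C_in − (Q/V + k) C; effective rate a = Q/V + k = 0.020439 + 0.0409 = 0.061339 s⁻¹.
C_ss = Q C_in/(Q + kV) = 1.3595 mol/L; C(t) = C_ss + (C₀ − C_ss) e^(−a t).
C(29.5) = 1.3595 + (-1.3595)·e^(−0.061339·29.5) = 1.3595 + (-1.3595)·0.16373 = 1.1369 mol/L.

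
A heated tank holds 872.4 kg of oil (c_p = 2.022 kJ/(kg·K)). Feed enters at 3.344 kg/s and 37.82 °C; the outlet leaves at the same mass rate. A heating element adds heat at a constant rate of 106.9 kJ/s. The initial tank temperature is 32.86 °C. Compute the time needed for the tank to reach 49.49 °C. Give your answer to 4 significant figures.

M c_p dT/dt = ṁ c_p (T_in − T) + Q̇.
τ = M/ṁ = 260.885 s; T_ss = T_in + Q̇/(ṁ c_p) = 53.6299 °C.
T(t) = T_ss + (T₀ − T_ss) e^(−t/τ). Set T = 49.49:
e^(−t/τ) = (49.49 − 53.6299)/(32.86 − 53.6299) = 0.199324
t = −260.885 · ln(0.199324) = 420.762 s.

420.8 s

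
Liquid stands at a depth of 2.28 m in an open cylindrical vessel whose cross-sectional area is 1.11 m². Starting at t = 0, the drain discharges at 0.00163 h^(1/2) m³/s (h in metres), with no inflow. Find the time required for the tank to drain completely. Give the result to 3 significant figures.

Unsteady balance on liquid volume: A dh/dt = −0.00163 √h.
∫ h^(−1/2) dh = −(0.00163/A) ∫ dt, giving 2√h = 2√h₀ − (0.00163/A) t.
Tank is empty when √h = 0: t_empty = 2A√h₀/0.00163.
t_empty = 2·1.11·√2.28/0.00163 = 2.2200·1.5100/0.00163 = 2056.5 s.

2060 s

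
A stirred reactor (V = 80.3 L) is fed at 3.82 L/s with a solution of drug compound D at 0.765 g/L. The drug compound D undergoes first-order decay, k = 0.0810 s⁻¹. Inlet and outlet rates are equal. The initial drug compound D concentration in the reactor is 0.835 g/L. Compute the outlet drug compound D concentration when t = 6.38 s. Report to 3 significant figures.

0.526 g/L

Accumulation = in − out − consumed: V dC/dt = Q C_in − Q C − k V C.
This is linear with rate a = Q/V + k = 0.12857 s⁻¹.
C_ss = Q C_in/(Q + kV) = 0.28305 g/L; C(t) = C_ss + (C₀ − C_ss) e^(−a t).
C(6.38) = 0.28305 + (0.55195)·e^(−0.12857·6.38) = 0.28305 + (0.55195)·0.44031 = 0.52608 g/L.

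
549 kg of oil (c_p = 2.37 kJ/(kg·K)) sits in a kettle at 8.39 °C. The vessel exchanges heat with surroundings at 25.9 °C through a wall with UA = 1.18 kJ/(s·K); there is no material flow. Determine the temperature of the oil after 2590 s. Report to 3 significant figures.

24.2 °C

Heat balance on the well-mixed liquid: M c_p dT/dt = −UA(T − T_amb).
dT/dt = (T_ss − T)/τ with T_ss = T_amb = 25.900 °C, τ = M c_p/UA = 549·2.37/1.18 = 1102.7 s.
Integrating: T(t) = T_ss + (T₀ − T_ss) e^(−t/τ).
T(2590) = 25.900 + (-17.510)·0.095476 = 24.228 °C.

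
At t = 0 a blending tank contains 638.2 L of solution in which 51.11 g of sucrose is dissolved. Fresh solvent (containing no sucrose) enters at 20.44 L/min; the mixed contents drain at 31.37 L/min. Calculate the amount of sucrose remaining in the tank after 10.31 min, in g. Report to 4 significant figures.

29.26 g

Let m(t) be the amount of sucrose. Volume: V(t) = V₀ + (Q_in − Q_out) t = 638.2 − 10.9300 t; V(10.31) = 525.512 L.
Species balance (pure solvent in): dm/dt = −Q_out · m/V(t).
Separate: dm/m = −Q_out dt/V(t) ⇒ ln(m/m₀) = −(Q_out/(Q_in−Q_out)) ln(V/V₀).
m = m₀ (V₀/V)^(Q_out/(Q_in−Q_out)) = 51.11 × (638.2/525.512)^(-2.87008) = 29.2647 g.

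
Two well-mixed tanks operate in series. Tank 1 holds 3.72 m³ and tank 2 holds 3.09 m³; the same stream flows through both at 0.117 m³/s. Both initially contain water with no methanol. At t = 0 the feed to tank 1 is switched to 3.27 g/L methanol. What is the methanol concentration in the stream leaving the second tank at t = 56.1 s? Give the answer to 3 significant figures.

Time constants: τᵢ = Vᵢ/Q for each well-mixed tank.
τ₁ = 3.72/0.117 = 31.795 s; τ₂ = 3.09/0.117 = 26.410 s.
Tank 1: C₁ = C_in(1 − e^(−t/τ₁)). Tank 2 (τ₁ ≠ τ₂): C₂ = C_in[1 − (τ₁ e^(−t/τ₁) − τ₂ e^(−t/τ₂))/(τ₁ − τ₂)].
At t = 56.1: e^(−t/τ₁) = 0.17128, e^(−t/τ₂) = 0.11953.
C₂ = 3.27·[1 − (31.795·0.17128 − 26.410·0.11953)/(5.3846)] = 3.27·0.57489 = 1.8799 g/L.

1.88 g/L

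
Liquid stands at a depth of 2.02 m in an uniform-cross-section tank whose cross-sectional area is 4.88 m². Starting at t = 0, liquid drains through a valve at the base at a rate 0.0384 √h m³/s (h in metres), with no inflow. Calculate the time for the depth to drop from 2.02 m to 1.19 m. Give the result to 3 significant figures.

84.0 s

A dh/dt = −Q_out = −0.0384 √h.
∫ h^(−1/2) dh = −(0.0384/A) ∫ dt, giving 2√h = 2√h₀ − (0.0384/A) t.
t = 2A(√h₀ − √h)/0.0384 = 2·4.88·(√2.02 − √1.19)/0.0384
  = 9.7600 × (1.4213 − 1.0909) / 0.0384 = 83.976 s.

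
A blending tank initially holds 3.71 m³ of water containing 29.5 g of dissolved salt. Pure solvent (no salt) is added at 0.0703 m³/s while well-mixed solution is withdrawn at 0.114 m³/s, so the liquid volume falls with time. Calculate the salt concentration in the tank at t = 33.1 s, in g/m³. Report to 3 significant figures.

3.59 g/m³

Let m(t) be the amount of salt. Volume: V(t) = V₀ + (Q_in − Q_out) t = 3.71 − 0.043700 t; V(33.1) = 2.2635 m³.
Solute balance: dm/dt = 0 − Q_out C = −Q_out m/V(t).
Separate: dm/m = −Q_out dt/V(t) ⇒ ln(m/m₀) = −(Q_out/(Q_in−Q_out)) ln(V/V₀).
m = m₀ (V₀/V)^(Q_out/(Q_in−Q_out)) = 29.5 × (3.71/2.2635)^(-2.6087) = 8.1288 g.
C = m/V = 8.1288/2.2635 = 3.5912 g/m³.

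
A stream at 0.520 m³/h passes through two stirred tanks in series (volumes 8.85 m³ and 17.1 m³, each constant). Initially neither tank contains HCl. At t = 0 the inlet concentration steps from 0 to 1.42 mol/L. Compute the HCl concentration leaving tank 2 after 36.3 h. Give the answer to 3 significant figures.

0.625 mol/L

Each tank obeys Vᵢ dCᵢ/dt = Q(Cᵢ₋₁ − Cᵢ), so τᵢ = Vᵢ/Q.
τ₁ = 8.85/0.520 = 17.019 h; τ₂ = 17.1/0.520 = 32.885 h.
Solving the cascade with C₁(0)=C₂(0)=0 gives C₂(t) = C_in[1 − (τ₁ e^(−t/τ₁) − τ₂ e^(−t/τ₂))/(τ₁ − τ₂)].
At t = 36.3: e^(−t/τ₁) = 0.11850, e^(−t/τ₂) = 0.33159.
C₂ = 1.42·[1 − (17.019·0.11850 − 32.885·0.33159)/(-15.865)] = 1.42·0.43982 = 0.62454 mol/L.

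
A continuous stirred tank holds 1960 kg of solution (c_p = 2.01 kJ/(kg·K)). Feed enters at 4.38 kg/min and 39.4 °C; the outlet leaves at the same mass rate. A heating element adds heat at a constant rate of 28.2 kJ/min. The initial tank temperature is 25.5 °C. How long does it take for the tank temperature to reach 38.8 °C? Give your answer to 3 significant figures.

673 min

Unsteady energy balance on the tank contents: M c_p dT/dt = ṁ c_p (T_in − T) + 28.2.
τ = M/ṁ = 447.49 min; T_ss = T_in + Q̇/(ṁ c_p) = 42.603 °C.
T(t) = T_ss + (T₀ − T_ss) e^(−t/τ). Set T = 38.8:
e^(−t/τ) = (38.8 − 42.603)/(25.5 − 42.603) = 0.22237
t = −447.49 · ln(0.22237) = 672.77 min.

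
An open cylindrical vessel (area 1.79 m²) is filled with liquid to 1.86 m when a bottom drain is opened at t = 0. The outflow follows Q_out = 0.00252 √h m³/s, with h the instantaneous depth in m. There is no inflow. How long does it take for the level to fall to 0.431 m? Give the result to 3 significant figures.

1000 s

A dh/dt = −Q_out = −0.00252 √h.
Separate and integrate: 2(√h − √h₀) = −(0.00252/A) t.
t = 2A(√h₀ − √h)/0.00252 = 2·1.79·(√1.86 − √0.431)/0.00252
  = 3.5800 × (1.3638 − 0.65651) / 0.00252 = 1004.8 s.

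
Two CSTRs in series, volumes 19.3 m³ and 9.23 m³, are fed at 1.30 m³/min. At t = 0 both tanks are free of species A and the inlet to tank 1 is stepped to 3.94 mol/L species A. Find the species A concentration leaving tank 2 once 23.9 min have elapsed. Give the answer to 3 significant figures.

2.56 mol/L

Each tank obeys Vᵢ dCᵢ/dt = Q(Cᵢ₋₁ − Cᵢ), so τᵢ = Vᵢ/Q.
τ₁ = 19.3/1.30 = 14.846 min; τ₂ = 9.23/1.30 = 7.1000 min.
Tank 1: C₁ = C_in(1 − e^(−t/τ₁)). Tank 2 (τ₁ ≠ τ₂): C₂ = C_in[1 − (τ₁ e^(−t/τ₁) − τ₂ e^(−t/τ₂))/(τ₁ − τ₂)].
At t = 23.9: e^(−t/τ₁) = 0.19992, e^(−t/τ₂) = 0.034521.
C₂ = 3.94·[1 − (14.846·0.19992 − 7.1000·0.034521)/(7.7462)] = 3.94·0.64848 = 2.5550 mol/L.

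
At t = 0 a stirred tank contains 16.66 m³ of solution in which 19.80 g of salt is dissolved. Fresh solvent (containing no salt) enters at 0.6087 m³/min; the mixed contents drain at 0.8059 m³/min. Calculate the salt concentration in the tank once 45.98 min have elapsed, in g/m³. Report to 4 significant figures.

Let m(t) be the amount of salt. Volume: V(t) = V₀ + (Q_in − Q_out) t = 16.66 − 0.197200 t; V(45.98) = 7.59274 m³.
Species balance (pure solvent in): dm/dt = −Q_out · m/V(t).
Separate: dm/m = −Q_out dt/V(t) ⇒ ln(m/m₀) = −(Q_out/(Q_in−Q_out)) ln(V/V₀).
m = m₀ (V₀/V)^(Q_out/(Q_in−Q_out)) = 19.80 × (16.66/7.59274)^(-4.08671) = 0.797934 g.
C = m/V = 0.797934/7.59274 = 0.105092 g/m³.

0.1051 g/m³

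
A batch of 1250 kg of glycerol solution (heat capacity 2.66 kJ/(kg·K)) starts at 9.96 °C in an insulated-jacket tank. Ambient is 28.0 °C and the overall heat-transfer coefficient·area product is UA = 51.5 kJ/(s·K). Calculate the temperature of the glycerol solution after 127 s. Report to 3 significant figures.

Heat balance on the well-mixed liquid: M c_p dT/dt = −UA(T − T_amb).
dT/dt = (T_ss − T)/τ with T_ss = T_amb = 28.000 °C, τ = M c_p/UA = 1250·2.66/51.5 = 64.563 s.
Integrating: T(t) = T_ss + (T₀ − T_ss) e^(−t/τ).
T(127) = 28.000 + (-18.040)·0.13987 = 25.477 °C.

25.5 °C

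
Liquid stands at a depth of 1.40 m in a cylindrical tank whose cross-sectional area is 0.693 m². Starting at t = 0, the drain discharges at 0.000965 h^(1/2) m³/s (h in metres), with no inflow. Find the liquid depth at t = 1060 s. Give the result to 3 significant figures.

Volume balance on the tank: A dh/dt = −0.000965 √h.
This is separable: 2 d(√h)/dt = −0.000965/A, so √h = √h₀ − (0.000965/(2A)) t.
√h = √1.40 − 0.000965·1060/(2·0.693) = 1.1832 − 0.73802 = 0.44519.
h = 0.44519² = 0.19820 m.

0.198 m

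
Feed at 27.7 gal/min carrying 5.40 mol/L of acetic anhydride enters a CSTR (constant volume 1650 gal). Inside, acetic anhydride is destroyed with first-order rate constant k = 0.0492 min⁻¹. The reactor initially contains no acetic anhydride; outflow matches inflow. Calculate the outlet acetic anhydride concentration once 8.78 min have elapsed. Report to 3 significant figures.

Accumulation = in − out − consumed: V dC/dt = Q C_in − Q C − k V C.
This is linear with rate a = Q/V + k = 0.065988 min⁻¹.
C_ss = Q C_in/(Q + kV) = 1.3738 mol/L; C(t) = C_ss + (C₀ − C_ss) e^(−a t).
C(8.78) = 1.3738 + (-1.3738)·e^(−0.065988·8.78) = 1.3738 + (-1.3738)·0.56025 = 0.60413 mol/L.

0.604 mol/L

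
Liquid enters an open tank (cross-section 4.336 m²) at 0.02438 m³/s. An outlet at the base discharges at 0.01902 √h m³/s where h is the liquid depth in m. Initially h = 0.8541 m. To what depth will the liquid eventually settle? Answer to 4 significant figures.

Volume balance on the tank: A dh/dt = Q_in − 0.01902 √h. At steady state dh/dt = 0:
Q_in = 0.01902 √h_ss ⇒ √h_ss = 0.02438/0.01902 = 1.28181.
h_ss = 1.28181² = 1.64303 m. (Since h₀ = 0.8541 m < h_ss, the level will rise toward this value.)

1.643 m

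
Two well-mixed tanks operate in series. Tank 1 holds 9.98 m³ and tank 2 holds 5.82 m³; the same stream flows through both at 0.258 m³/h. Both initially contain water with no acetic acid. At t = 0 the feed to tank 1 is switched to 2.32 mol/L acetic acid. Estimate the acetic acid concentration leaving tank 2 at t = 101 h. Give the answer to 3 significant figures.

Each tank obeys Vᵢ dCᵢ/dt = Q(Cᵢ₋₁ − Cᵢ), so τᵢ = Vᵢ/Q.
τ₁ = 9.98/0.258 = 38.682 h; τ₂ = 5.82/0.258 = 22.558 h.
Solving the cascade with C₁(0)=C₂(0)=0 gives C₂(t) = C_in[1 − (τ₁ e^(−t/τ₁) − τ₂ e^(−t/τ₂))/(τ₁ − τ₂)].
At t = 101: e^(−t/τ₁) = 0.073459, e^(−t/τ₂) = 0.011364.
C₂ = 2.32·[1 − (38.682·0.073459 − 22.558·0.011364)/(16.124)] = 2.32·0.83967 = 1.9480 mol/L.

1.95 mol/L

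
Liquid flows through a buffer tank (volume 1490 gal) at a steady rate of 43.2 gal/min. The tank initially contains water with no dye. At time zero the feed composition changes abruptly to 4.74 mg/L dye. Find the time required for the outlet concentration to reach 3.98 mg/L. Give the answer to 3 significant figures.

Mass balance on the solute (V constant): V dC/dt = Q(C_in − C), so τ = V/Q = 34.491 min.
C(t) = C_in + (C₀ − C_in) e^(−t/τ). Set C = 3.98 and solve for t:
e^(−t/τ) = (C − C_in)/(C₀ − C_in) = (3.98 − 4.74)/(0 − 4.74) = 0.16034
t = −τ ln(…) = 34.491 × 1.8305 = 63.134 min.

63.1 min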